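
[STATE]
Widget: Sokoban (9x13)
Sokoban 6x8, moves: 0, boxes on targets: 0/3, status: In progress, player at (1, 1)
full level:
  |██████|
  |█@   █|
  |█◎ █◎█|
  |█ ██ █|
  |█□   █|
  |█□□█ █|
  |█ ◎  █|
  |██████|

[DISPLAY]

██████   
█@   █   
█◎ █◎█   
█ ██ █   
█□   █   
█□□█ █   
█ ◎  █   
██████   
Moves: 0 
         
         
         
         


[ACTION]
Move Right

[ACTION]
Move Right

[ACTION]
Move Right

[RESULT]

██████   
█   @█   
█◎ █◎█   
█ ██ █   
█□   █   
█□□█ █   
█ ◎  █   
██████   
Moves: 3 
         
         
         
         


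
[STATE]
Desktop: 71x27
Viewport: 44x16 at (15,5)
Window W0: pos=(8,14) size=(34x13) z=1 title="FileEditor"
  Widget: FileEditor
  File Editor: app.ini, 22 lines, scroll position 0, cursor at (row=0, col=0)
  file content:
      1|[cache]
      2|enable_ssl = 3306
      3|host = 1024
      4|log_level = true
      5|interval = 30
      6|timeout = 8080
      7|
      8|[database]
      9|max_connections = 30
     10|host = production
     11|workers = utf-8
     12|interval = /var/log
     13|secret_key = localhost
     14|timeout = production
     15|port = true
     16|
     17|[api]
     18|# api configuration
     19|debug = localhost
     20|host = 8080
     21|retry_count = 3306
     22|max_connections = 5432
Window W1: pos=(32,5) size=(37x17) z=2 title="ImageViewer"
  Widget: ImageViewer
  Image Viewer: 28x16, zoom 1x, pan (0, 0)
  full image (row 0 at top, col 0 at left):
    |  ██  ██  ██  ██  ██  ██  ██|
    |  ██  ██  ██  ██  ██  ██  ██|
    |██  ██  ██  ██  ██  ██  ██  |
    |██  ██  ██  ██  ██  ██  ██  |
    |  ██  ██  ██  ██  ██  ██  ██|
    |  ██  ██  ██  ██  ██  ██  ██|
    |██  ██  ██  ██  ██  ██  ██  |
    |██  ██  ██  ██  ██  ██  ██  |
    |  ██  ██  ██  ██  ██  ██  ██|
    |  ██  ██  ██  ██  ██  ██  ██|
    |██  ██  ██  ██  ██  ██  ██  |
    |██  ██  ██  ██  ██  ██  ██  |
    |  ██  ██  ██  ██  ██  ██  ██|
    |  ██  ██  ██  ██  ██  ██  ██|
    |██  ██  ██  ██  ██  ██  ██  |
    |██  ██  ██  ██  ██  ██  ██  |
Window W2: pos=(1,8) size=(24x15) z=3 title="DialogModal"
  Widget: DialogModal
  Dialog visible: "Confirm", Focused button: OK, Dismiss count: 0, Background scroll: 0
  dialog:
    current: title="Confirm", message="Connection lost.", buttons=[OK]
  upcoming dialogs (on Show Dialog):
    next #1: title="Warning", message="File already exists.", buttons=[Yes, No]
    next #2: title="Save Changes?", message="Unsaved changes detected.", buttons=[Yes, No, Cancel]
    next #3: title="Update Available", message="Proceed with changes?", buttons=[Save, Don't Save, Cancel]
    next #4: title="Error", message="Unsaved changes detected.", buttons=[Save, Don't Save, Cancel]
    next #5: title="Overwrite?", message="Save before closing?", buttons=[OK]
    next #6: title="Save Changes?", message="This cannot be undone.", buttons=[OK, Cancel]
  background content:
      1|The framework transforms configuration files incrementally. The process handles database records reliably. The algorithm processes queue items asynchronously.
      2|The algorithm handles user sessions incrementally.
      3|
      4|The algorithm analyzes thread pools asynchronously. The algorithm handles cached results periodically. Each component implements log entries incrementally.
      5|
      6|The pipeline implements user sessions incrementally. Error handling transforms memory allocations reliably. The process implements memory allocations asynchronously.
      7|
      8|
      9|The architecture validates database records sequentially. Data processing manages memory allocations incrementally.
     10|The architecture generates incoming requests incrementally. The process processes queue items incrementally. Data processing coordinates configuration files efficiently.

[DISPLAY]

                 ┏━━━━━━━━━━━━━━━━━━━━━━━━━━
                 ┃ ImageViewer              
                 ┠──────────────────────────
━━━━━━━━━┓       ┃  ██  ██  ██  ██  ██  ██  
         ┃       ┃  ██  ██  ██  ██  ██  ██  
─────────┨       ┃██  ██  ██  ██  ██  ██  ██
 transfor┃       ┃██  ██  ██  ██  ██  ██  ██
 handles ┃       ┃  ██  ██  ██  ██  ██  ██  
         ┃       ┃  ██  ██  ██  ██  ██  ██  
──────┐es┃━━━━━━━┃██  ██  ██  ██  ██  ██  ██
m     │  ┃       ┃██  ██  ██  ██  ██  ██  ██
 lost.│nt┃───────┃  ██  ██  ██  ██  ██  ██  
      │  ┃       ┃  ██  ██  ██  ██  ██  ██  
──────┘  ┃6      ┃██  ██  ██  ██  ██  ██  ██
ure valid┃       ┃██  ██  ██  ██  ██  ██  ██
ure gener┃       ┃  ██  ██  ██  ██  ██  ██  


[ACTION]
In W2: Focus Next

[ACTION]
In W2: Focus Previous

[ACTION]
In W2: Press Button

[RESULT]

                 ┏━━━━━━━━━━━━━━━━━━━━━━━━━━
                 ┃ ImageViewer              
                 ┠──────────────────────────
━━━━━━━━━┓       ┃  ██  ██  ██  ██  ██  ██  
         ┃       ┃  ██  ██  ██  ██  ██  ██  
─────────┨       ┃██  ██  ██  ██  ██  ██  ██
 transfor┃       ┃██  ██  ██  ██  ██  ██  ██
 handles ┃       ┃  ██  ██  ██  ██  ██  ██  
         ┃       ┃  ██  ██  ██  ██  ██  ██  
 analyzes┃━━━━━━━┃██  ██  ██  ██  ██  ██  ██
         ┃       ┃██  ██  ██  ██  ██  ██  ██
implement┃───────┃  ██  ██  ██  ██  ██  ██  
         ┃       ┃  ██  ██  ██  ██  ██  ██  
         ┃6      ┃██  ██  ██  ██  ██  ██  ██
ure valid┃       ┃██  ██  ██  ██  ██  ██  ██
ure gener┃       ┃  ██  ██  ██  ██  ██  ██  


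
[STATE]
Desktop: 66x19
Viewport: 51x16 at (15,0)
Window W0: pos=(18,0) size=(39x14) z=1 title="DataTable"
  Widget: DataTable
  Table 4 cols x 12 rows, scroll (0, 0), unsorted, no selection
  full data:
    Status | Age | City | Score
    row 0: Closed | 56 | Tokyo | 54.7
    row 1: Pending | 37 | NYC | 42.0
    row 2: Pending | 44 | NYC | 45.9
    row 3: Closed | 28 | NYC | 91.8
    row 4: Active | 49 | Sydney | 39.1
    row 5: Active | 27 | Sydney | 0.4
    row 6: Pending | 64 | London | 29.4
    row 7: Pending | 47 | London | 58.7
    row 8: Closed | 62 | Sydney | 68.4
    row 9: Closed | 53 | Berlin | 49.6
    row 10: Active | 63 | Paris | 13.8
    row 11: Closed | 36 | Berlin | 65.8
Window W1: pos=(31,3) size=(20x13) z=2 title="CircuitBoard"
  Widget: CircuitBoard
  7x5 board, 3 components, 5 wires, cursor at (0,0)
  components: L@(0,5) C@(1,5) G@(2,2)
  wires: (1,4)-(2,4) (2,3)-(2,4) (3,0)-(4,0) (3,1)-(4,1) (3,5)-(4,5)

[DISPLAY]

   ┏━━━━━━━━━━━━━━━━━━━━━━━━━━━━━━━━━━━━━┓         
   ┃ DataTable                           ┃         
   ┠─────────────────────────────────────┨         
   ┃Status │Age│┏━━━━━━━━━━━━━━━━━━┓     ┃         
   ┃───────┼───┼┃ CircuitBoard     ┃     ┃         
   ┃Closed │56 │┠──────────────────┨     ┃         
   ┃Pending│37 │┃   0 1 2 3 4 5 6  ┃     ┃         
   ┃Pending│44 │┃0  [.]            ┃     ┃         
   ┃Closed │28 │┃                  ┃     ┃         
   ┃Active │49 │┃1                 ┃     ┃         
   ┃Active │27 │┃                  ┃     ┃         
   ┃Pending│64 │┃2           G   · ┃     ┃         
   ┃Pending│47 │┃                  ┃     ┃         
   ┗━━━━━━━━━━━━┃3   ·   ·         ┃━━━━━┛         
                ┃    │   │         ┃               
                ┗━━━━━━━━━━━━━━━━━━┛               


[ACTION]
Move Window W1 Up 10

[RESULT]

   ┏━━━━━━━━━━━━┏━━━━━━━━━━━━━━━━━━┓━━━━━┓         
   ┃ DataTable  ┃ CircuitBoard     ┃     ┃         
   ┠────────────┠──────────────────┨─────┨         
   ┃Status │Age│┃   0 1 2 3 4 5 6  ┃     ┃         
   ┃───────┼───┼┃0  [.]            ┃     ┃         
   ┃Closed │56 │┃                  ┃     ┃         
   ┃Pending│37 │┃1                 ┃     ┃         
   ┃Pending│44 │┃                  ┃     ┃         
   ┃Closed │28 │┃2           G   · ┃     ┃         
   ┃Active │49 │┃                  ┃     ┃         
   ┃Active │27 │┃3   ·   ·         ┃     ┃         
   ┃Pending│64 │┃    │   │         ┃     ┃         
   ┃Pending│47 │┗━━━━━━━━━━━━━━━━━━┛     ┃         
   ┗━━━━━━━━━━━━━━━━━━━━━━━━━━━━━━━━━━━━━┛         
                                                   
                                                   


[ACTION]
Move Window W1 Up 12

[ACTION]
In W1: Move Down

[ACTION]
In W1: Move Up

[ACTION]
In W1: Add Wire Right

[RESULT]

   ┏━━━━━━━━━━━━┏━━━━━━━━━━━━━━━━━━┓━━━━━┓         
   ┃ DataTable  ┃ CircuitBoard     ┃     ┃         
   ┠────────────┠──────────────────┨─────┨         
   ┃Status │Age│┃   0 1 2 3 4 5 6  ┃     ┃         
   ┃───────┼───┼┃0  [.]─ ·         ┃     ┃         
   ┃Closed │56 │┃                  ┃     ┃         
   ┃Pending│37 │┃1                 ┃     ┃         
   ┃Pending│44 │┃                  ┃     ┃         
   ┃Closed │28 │┃2           G   · ┃     ┃         
   ┃Active │49 │┃                  ┃     ┃         
   ┃Active │27 │┃3   ·   ·         ┃     ┃         
   ┃Pending│64 │┃    │   │         ┃     ┃         
   ┃Pending│47 │┗━━━━━━━━━━━━━━━━━━┛     ┃         
   ┗━━━━━━━━━━━━━━━━━━━━━━━━━━━━━━━━━━━━━┛         
                                                   
                                                   


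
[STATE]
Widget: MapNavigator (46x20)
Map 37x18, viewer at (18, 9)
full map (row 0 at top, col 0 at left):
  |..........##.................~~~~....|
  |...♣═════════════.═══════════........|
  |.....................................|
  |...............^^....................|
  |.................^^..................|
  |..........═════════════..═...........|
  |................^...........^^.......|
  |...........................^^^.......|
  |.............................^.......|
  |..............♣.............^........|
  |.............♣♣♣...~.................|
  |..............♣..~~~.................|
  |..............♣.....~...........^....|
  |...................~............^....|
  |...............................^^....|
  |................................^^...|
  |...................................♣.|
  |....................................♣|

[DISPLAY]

                                              
     ..........##.................~~~~....    
     ...♣═════════════.═══════════........    
     .....................................    
     ...............^^....................    
     .................^^..................    
     ..........═════════════..═...........    
     ................^...........^^.......    
     ...........................^^^.......    
     .............................^.......    
     ..............♣...@.........^........    
     .............♣♣♣...~.................    
     ..............♣..~~~.................    
     ..............♣.....~...........^....    
     ...................~............^....    
     ...............................^^....    
     ................................^^...    
     ...................................♣.    
     ....................................♣    
                                              


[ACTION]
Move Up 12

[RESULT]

                                              
                                              
                                              
                                              
                                              
                                              
                                              
                                              
                                              
                                              
     ..........##......@..........~~~~....    
     ...♣═════════════.═══════════........    
     .....................................    
     ...............^^....................    
     .................^^..................    
     ..........═════════════..═...........    
     ................^...........^^.......    
     ...........................^^^.......    
     .............................^.......    
     ..............♣.............^........    


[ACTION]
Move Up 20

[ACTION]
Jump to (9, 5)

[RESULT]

                                              
                                              
                                              
                                              
                                              
              ..........##.................~~~
              ...♣═════════════.═══════════...
              ................................
              ...............^^...............
              .................^^.............
              .........@═════════════..═......
              ................^...........^^..
              ...........................^^^..
              .............................^..
              ..............♣.............^...
              .............♣♣♣...~............
              ..............♣..~~~............
              ..............♣.....~...........
              ...................~............
              ...............................^


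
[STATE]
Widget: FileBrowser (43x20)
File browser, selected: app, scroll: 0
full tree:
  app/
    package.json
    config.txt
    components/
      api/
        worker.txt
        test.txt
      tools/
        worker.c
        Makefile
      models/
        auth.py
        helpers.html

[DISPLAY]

> [-] app/                                 
    package.json                           
    config.txt                             
    [+] components/                        
                                           
                                           
                                           
                                           
                                           
                                           
                                           
                                           
                                           
                                           
                                           
                                           
                                           
                                           
                                           
                                           


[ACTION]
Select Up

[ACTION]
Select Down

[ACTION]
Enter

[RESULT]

  [-] app/                                 
  > package.json                           
    config.txt                             
    [+] components/                        
                                           
                                           
                                           
                                           
                                           
                                           
                                           
                                           
                                           
                                           
                                           
                                           
                                           
                                           
                                           
                                           


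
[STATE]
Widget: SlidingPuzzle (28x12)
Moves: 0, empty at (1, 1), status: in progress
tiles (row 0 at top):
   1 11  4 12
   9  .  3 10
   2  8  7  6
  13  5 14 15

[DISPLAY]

┌────┬────┬────┬────┐       
│  1 │ 11 │  4 │ 12 │       
├────┼────┼────┼────┤       
│  9 │    │  3 │ 10 │       
├────┼────┼────┼────┤       
│  2 │  8 │  7 │  6 │       
├────┼────┼────┼────┤       
│ 13 │  5 │ 14 │ 15 │       
└────┴────┴────┴────┘       
Moves: 0                    
                            
                            


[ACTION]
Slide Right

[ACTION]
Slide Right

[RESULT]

┌────┬────┬────┬────┐       
│  1 │ 11 │  4 │ 12 │       
├────┼────┼────┼────┤       
│    │  9 │  3 │ 10 │       
├────┼────┼────┼────┤       
│  2 │  8 │  7 │  6 │       
├────┼────┼────┼────┤       
│ 13 │  5 │ 14 │ 15 │       
└────┴────┴────┴────┘       
Moves: 1                    
                            
                            


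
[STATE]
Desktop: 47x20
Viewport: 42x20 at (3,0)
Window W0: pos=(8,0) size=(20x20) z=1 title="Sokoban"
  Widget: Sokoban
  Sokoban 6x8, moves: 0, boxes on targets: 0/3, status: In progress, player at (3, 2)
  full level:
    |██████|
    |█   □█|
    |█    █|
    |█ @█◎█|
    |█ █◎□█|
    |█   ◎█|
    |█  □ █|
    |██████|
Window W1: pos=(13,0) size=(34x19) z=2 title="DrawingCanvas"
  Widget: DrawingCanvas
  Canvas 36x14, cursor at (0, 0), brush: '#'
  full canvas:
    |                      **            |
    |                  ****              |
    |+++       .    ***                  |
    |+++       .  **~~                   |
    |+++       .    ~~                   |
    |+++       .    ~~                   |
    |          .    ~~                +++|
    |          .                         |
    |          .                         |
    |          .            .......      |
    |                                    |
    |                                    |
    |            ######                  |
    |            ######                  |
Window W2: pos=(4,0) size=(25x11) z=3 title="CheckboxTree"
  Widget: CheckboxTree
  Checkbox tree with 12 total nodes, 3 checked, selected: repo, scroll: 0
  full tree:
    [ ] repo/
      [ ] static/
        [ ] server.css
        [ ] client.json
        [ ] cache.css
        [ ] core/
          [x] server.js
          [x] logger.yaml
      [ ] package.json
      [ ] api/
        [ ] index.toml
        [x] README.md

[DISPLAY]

 ┏━━━━━━━━━━━━━━━━━━━━━━━┓━━━━━━━━━━━━━━━━
 ┃ CheckboxTree          ┃                
 ┠───────────────────────┨────────────────
 ┃>[-] repo/             ┃       **       
 ┃   [-] static/         ┃   ****         
 ┃     [ ] server.css    ┃***             
 ┃     [ ] client.json   ┃~~              
 ┃     [ ] cache.css     ┃~~              
 ┃     [x] core/         ┃~~              
 ┃       [x] server.js   ┃~~              
 ┗━━━━━━━━━━━━━━━━━━━━━━━┛                
     ┃Move┃          .                    
     ┃    ┃          .            ....... 
     ┃    ┃                               
     ┃    ┃                               
     ┃    ┃            ######             
     ┃    ┃            ######             
     ┃    ┃                               
     ┃    ┗━━━━━━━━━━━━━━━━━━━━━━━━━━━━━━━
     ┗━━━━━━━━━━━━━━━━━━┛                 


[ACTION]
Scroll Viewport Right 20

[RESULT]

━━━━━━━━━━━━━━━━━━━━━━━┓━━━━━━━━━━━━━━━━━┓
 CheckboxTree          ┃                 ┃
───────────────────────┨─────────────────┨
>[-] repo/             ┃       **        ┃
   [-] static/         ┃   ****          ┃
     [ ] server.css    ┃***              ┃
     [ ] client.json   ┃~~               ┃
     [ ] cache.css     ┃~~               ┃
     [x] core/         ┃~~               ┃
       [x] server.js   ┃~~               ┃
━━━━━━━━━━━━━━━━━━━━━━━┛                 ┃
   ┃Move┃          .                     ┃
   ┃    ┃          .            .......  ┃
   ┃    ┃                                ┃
   ┃    ┃                                ┃
   ┃    ┃            ######              ┃
   ┃    ┃            ######              ┃
   ┃    ┃                                ┃
   ┃    ┗━━━━━━━━━━━━━━━━━━━━━━━━━━━━━━━━┛
   ┗━━━━━━━━━━━━━━━━━━┛                   


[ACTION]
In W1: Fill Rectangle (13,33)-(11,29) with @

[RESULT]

━━━━━━━━━━━━━━━━━━━━━━━┓━━━━━━━━━━━━━━━━━┓
 CheckboxTree          ┃                 ┃
───────────────────────┨─────────────────┨
>[-] repo/             ┃       **        ┃
   [-] static/         ┃   ****          ┃
     [ ] server.css    ┃***              ┃
     [ ] client.json   ┃~~               ┃
     [ ] cache.css     ┃~~               ┃
     [x] core/         ┃~~               ┃
       [x] server.js   ┃~~               ┃
━━━━━━━━━━━━━━━━━━━━━━━┛                 ┃
   ┃Move┃          .                     ┃
   ┃    ┃          .            .......  ┃
   ┃    ┃                                ┃
   ┃    ┃                             @@@┃
   ┃    ┃            ######           @@@┃
   ┃    ┃            ######           @@@┃
   ┃    ┃                                ┃
   ┃    ┗━━━━━━━━━━━━━━━━━━━━━━━━━━━━━━━━┛
   ┗━━━━━━━━━━━━━━━━━━┛                   


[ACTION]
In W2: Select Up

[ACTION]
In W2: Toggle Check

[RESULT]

━━━━━━━━━━━━━━━━━━━━━━━┓━━━━━━━━━━━━━━━━━┓
 CheckboxTree          ┃                 ┃
───────────────────────┨─────────────────┨
>[x] repo/             ┃       **        ┃
   [x] static/         ┃   ****          ┃
     [x] server.css    ┃***              ┃
     [x] client.json   ┃~~               ┃
     [x] cache.css     ┃~~               ┃
     [x] core/         ┃~~               ┃
       [x] server.js   ┃~~               ┃
━━━━━━━━━━━━━━━━━━━━━━━┛                 ┃
   ┃Move┃          .                     ┃
   ┃    ┃          .            .......  ┃
   ┃    ┃                                ┃
   ┃    ┃                             @@@┃
   ┃    ┃            ######           @@@┃
   ┃    ┃            ######           @@@┃
   ┃    ┃                                ┃
   ┃    ┗━━━━━━━━━━━━━━━━━━━━━━━━━━━━━━━━┛
   ┗━━━━━━━━━━━━━━━━━━┛                   


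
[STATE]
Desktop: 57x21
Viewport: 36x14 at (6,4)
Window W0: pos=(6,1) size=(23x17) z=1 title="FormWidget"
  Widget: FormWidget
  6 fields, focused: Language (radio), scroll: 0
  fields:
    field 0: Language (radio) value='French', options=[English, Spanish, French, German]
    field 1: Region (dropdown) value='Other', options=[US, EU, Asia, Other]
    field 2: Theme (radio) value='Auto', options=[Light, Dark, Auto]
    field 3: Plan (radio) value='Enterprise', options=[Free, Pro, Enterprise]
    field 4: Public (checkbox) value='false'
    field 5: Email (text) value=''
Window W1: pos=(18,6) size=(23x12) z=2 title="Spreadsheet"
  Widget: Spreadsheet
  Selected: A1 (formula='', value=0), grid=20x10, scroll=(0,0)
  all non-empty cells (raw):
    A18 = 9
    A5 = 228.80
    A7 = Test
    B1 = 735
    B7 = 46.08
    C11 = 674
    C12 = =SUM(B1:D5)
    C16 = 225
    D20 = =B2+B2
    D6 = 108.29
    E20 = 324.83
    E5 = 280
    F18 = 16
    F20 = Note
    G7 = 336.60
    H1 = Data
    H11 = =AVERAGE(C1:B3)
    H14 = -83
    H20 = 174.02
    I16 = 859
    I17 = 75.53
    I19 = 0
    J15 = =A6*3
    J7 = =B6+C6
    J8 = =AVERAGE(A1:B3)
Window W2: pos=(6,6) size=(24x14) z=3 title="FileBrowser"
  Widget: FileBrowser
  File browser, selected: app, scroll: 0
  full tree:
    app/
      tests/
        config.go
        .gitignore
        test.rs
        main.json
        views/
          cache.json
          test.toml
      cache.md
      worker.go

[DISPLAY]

┃> Language:   ( ) Eng┃             
┃  Region:     [Othe▼]┃             
┏━━━━━━━━━━━━━━━━━━━━━━┓━━━━━━━━━━┓ 
┃ FileBrowser          ┃t         ┃ 
┠──────────────────────┨──────────┨ 
┃> [-] app/            ┃          ┃ 
┃    [+] tests/        ┃    B     ┃ 
┃    cache.md          ┃----------┃ 
┃    worker.go         ┃]     735 ┃ 
┃                      ┃0       0 ┃ 
┃                      ┃0       0 ┃ 
┃                      ┃0       0 ┃ 
┃                      ┃0       0 ┃ 
┃                      ┃━━━━━━━━━━┛ 


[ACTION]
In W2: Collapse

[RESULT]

┃> Language:   ( ) Eng┃             
┃  Region:     [Othe▼]┃             
┏━━━━━━━━━━━━━━━━━━━━━━┓━━━━━━━━━━┓ 
┃ FileBrowser          ┃t         ┃ 
┠──────────────────────┨──────────┨ 
┃> [+] app/            ┃          ┃ 
┃                      ┃    B     ┃ 
┃                      ┃----------┃ 
┃                      ┃]     735 ┃ 
┃                      ┃0       0 ┃ 
┃                      ┃0       0 ┃ 
┃                      ┃0       0 ┃ 
┃                      ┃0       0 ┃ 
┃                      ┃━━━━━━━━━━┛ 


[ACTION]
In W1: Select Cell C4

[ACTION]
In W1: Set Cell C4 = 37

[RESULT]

┃> Language:   ( ) Eng┃             
┃  Region:     [Othe▼]┃             
┏━━━━━━━━━━━━━━━━━━━━━━┓━━━━━━━━━━┓ 
┃ FileBrowser          ┃t         ┃ 
┠──────────────────────┨──────────┨ 
┃> [+] app/            ┃          ┃ 
┃                      ┃    B     ┃ 
┃                      ┃----------┃ 
┃                      ┃0     735 ┃ 
┃                      ┃0       0 ┃ 
┃                      ┃0       0 ┃ 
┃                      ┃0       0 ┃ 
┃                      ┃0       0 ┃ 
┃                      ┃━━━━━━━━━━┛ 


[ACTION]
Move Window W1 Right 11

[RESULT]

┃> Language:   ( ) Eng┃             
┃  Region:     [Othe▼]┃             
┏━━━━━━━━━━━━━━━━━━━━━━┓━━━━━━━━━━━━
┃ FileBrowser          ┃ Spreadsheet
┠──────────────────────┨────────────
┃> [+] app/            ┃C4: 37      
┃                      ┃       A    
┃                      ┃------------
┃                      ┃  1        0
┃                      ┃  2        0
┃                      ┃  3        0
┃                      ┃  4        0
┃                      ┃  5   228.80
┃                      ┃━━━━━━━━━━━━


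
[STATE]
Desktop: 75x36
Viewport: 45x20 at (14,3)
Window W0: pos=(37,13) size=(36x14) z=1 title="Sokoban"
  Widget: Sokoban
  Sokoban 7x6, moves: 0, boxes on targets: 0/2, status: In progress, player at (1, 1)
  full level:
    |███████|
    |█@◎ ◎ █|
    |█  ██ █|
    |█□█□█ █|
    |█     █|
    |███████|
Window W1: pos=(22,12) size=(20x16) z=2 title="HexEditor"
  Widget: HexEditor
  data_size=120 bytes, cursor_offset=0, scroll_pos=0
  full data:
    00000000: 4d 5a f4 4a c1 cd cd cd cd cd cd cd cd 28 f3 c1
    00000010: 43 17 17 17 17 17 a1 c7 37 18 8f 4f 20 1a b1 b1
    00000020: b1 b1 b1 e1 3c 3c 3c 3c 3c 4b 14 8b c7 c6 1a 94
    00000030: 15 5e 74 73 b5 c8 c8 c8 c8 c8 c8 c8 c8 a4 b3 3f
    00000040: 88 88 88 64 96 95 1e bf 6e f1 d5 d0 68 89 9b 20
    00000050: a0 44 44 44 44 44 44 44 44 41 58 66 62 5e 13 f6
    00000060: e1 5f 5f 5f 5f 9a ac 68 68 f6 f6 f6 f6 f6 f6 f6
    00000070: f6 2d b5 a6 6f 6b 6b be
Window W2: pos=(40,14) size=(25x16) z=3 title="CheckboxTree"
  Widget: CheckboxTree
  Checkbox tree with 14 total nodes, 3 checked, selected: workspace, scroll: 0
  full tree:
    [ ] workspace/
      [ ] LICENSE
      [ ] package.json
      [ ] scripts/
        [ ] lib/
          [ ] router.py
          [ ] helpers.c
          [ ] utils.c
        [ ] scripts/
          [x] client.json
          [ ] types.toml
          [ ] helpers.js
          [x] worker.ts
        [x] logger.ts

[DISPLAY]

                                             
                                             
                                             
                                             
                                             
                                             
                                             
                                             
                                             
        ┏━━━━━━━━━━━━━━━━━━┓                 
        ┃ HexEditor        ┃━━━━━━━━━━━━━━━━━
        ┠─────────────────┏━━━━━━━━━━━━━━━━━━
        ┃00000000  4D 5a f┃ CheckboxTree     
        ┃00000010  43 17 1┠──────────────────
        ┃00000020  b1 b1 b┃>[-] workspace/   
        ┃00000030  15 5e 7┃   [ ] LICENSE    
        ┃00000040  88 88 8┃   [ ] package.jso
        ┃00000050  a0 44 4┃   [-] scripts/   
        ┃00000060  e1 5f 5┃     [ ] lib/     
        ┃00000070  f6 2d b┃       [ ] router.


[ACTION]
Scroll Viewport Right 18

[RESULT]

                                             
                                             
                                             
                                             
                                             
                                             
                                             
                                             
                                             
━━━━━━━━━━━┓                                 
tor        ┃━━━━━━━━━━━━━━━━━━━━━━━━━━━━━━┓  
──────────┏━━━━━━━━━━━━━━━━━━━━━━━┓       ┃  
0  4D 5a f┃ CheckboxTree          ┃───────┨  
0  43 17 1┠───────────────────────┨       ┃  
0  b1 b1 b┃>[-] workspace/        ┃       ┃  
0  15 5e 7┃   [ ] LICENSE         ┃       ┃  
0  88 88 8┃   [ ] package.json    ┃       ┃  
0  a0 44 4┃   [-] scripts/        ┃       ┃  
0  e1 5f 5┃     [ ] lib/          ┃       ┃  
0  f6 2d b┃       [ ] router.py   ┃       ┃  


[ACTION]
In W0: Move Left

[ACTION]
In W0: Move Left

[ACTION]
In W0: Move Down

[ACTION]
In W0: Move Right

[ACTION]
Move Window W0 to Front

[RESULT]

                                             
                                             
                                             
                                             
                                             
                                             
                                             
                                             
                                             
━━━━━━━━━━━┓                                 
tor    ┏━━━━━━━━━━━━━━━━━━━━━━━━━━━━━━━━━━┓  
───────┃ Sokoban                          ┃  
0  4D 5┠──────────────────────────────────┨  
0  43 1┃███████                           ┃  
0  b1 b┃█ ◎ ◎ █                           ┃  
0  15 5┃█ @██ █                           ┃  
0  88 8┃█□█□█ █                           ┃  
0  a0 4┃█     █                           ┃  
0  e1 5┃███████                           ┃  
0  f6 2┃Moves: 2  0/2                     ┃  


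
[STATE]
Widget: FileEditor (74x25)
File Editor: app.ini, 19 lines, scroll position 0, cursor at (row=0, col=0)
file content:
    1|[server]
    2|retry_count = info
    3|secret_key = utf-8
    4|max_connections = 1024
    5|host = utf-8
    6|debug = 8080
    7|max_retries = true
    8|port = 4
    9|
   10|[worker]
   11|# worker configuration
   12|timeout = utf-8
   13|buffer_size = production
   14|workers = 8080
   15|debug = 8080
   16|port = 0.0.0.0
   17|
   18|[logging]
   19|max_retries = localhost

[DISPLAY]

█server]                                                                 ▲
retry_count = info                                                       █
secret_key = utf-8                                                       ░
max_connections = 1024                                                   ░
host = utf-8                                                             ░
debug = 8080                                                             ░
max_retries = true                                                       ░
port = 4                                                                 ░
                                                                         ░
[worker]                                                                 ░
# worker configuration                                                   ░
timeout = utf-8                                                          ░
buffer_size = production                                                 ░
workers = 8080                                                           ░
debug = 8080                                                             ░
port = 0.0.0.0                                                           ░
                                                                         ░
[logging]                                                                ░
max_retries = localhost                                                  ░
                                                                         ░
                                                                         ░
                                                                         ░
                                                                         ░
                                                                         ░
                                                                         ▼


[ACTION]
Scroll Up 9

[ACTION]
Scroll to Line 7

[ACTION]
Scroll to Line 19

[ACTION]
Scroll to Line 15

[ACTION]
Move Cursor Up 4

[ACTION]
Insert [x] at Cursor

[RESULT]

x█server]                                                                ▲
retry_count = info                                                       █
secret_key = utf-8                                                       ░
max_connections = 1024                                                   ░
host = utf-8                                                             ░
debug = 8080                                                             ░
max_retries = true                                                       ░
port = 4                                                                 ░
                                                                         ░
[worker]                                                                 ░
# worker configuration                                                   ░
timeout = utf-8                                                          ░
buffer_size = production                                                 ░
workers = 8080                                                           ░
debug = 8080                                                             ░
port = 0.0.0.0                                                           ░
                                                                         ░
[logging]                                                                ░
max_retries = localhost                                                  ░
                                                                         ░
                                                                         ░
                                                                         ░
                                                                         ░
                                                                         ░
                                                                         ▼
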